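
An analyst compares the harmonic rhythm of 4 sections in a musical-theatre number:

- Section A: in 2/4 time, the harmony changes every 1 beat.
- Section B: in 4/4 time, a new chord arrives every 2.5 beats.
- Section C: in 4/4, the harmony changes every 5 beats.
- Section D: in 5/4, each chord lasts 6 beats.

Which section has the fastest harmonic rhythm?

Section A

A: 2/1 = 2 chords/bar.
B: 4/2.5 = 1.6 chords/bar.
C: 4/5 = 0.8 chords/bar.
D: 5/6 = 5/6 chords/bar.
Fastest is A at 2 chords/bar.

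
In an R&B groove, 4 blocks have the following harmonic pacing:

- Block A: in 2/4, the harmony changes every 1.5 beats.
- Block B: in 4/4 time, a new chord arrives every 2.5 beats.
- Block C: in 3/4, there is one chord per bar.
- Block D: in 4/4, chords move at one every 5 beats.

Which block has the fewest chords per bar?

A: each chord is 1.5 beats in 2/4, so 4/3 per bar.
B: each chord is 2.5 beats in 4/4, so 1.6 per bar.
C: each chord is 3 beats in 3/4, so 1 per bar.
D: each chord is 5 beats in 4/4, so 0.8 per bar.
Slowest is D at 0.8 chords/bar.

Block D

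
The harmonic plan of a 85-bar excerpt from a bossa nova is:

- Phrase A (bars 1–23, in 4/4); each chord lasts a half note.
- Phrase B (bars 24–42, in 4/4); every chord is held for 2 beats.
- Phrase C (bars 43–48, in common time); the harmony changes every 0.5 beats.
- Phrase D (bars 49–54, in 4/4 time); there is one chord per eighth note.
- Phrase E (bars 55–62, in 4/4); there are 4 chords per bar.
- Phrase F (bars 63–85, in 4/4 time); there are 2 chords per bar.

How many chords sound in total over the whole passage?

A: 23·4 = 92 beats, 92/2 = 46 chords.
B: 19·4 = 76 beats, 76/2 = 38 chords.
C: 6·4 = 24 beats, 24/0.5 = 48 chords.
D: 6·4 = 24 beats, 24/0.5 = 48 chords.
E: 8·4 = 32 beats, 32/1 = 32 chords.
F: 23·4 = 92 beats, 92/2 = 46 chords.
Total: 46 + 38 + 48 + 48 + 32 + 46 = 258.

258 chords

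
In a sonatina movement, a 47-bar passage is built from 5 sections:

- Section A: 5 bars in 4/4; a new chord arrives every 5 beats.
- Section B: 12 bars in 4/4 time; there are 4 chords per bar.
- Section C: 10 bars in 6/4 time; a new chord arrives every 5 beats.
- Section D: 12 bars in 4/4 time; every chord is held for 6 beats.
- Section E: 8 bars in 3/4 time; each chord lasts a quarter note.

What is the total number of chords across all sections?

96 chords

A has 20 beats and chords last 5 each, so 4 chords.
B has 48 beats and chords last 1 each, so 48 chords.
C has 60 beats and chords last 5 each, so 12 chords.
D has 48 beats and chords last 6 each, so 8 chords.
E has 24 beats and chords last 1 each, so 24 chords.
Total: 4 + 48 + 12 + 8 + 24 = 96.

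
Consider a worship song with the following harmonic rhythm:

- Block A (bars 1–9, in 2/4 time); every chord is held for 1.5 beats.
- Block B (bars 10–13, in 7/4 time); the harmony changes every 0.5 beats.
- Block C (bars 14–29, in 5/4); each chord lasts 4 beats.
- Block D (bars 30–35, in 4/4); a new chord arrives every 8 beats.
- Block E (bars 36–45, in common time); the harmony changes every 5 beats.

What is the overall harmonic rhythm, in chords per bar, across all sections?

A: 9 bars of 2 beats is 18 beats; at 1.5 beats each that's 12 chords.
B: 4 bars of 7 beats is 28 beats; at 0.5 beats each that's 56 chords.
C: 16 bars of 5 beats is 80 beats; at 4 beats each that's 20 chords.
D: 6 bars of 4 beats is 24 beats; at 8 beats each that's 3 chords.
E: 10 bars of 4 beats is 40 beats; at 5 beats each that's 8 chords.
Overall: 99 chords over 45 bars → 99/45 = 2.2 chords per bar.

2.2 chords per bar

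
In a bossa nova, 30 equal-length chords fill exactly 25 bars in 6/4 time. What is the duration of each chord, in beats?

25 bars × 6 beats/bar = 150 beats total.
150 beats ÷ 30 chords = 5 beats per chord.

5 beats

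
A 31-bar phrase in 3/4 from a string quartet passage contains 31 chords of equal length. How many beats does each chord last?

31 bars × 3 beats/bar = 93 beats total.
93 beats ÷ 31 chords = 3 beats per chord.
(That is a dotted half note.)

3 beats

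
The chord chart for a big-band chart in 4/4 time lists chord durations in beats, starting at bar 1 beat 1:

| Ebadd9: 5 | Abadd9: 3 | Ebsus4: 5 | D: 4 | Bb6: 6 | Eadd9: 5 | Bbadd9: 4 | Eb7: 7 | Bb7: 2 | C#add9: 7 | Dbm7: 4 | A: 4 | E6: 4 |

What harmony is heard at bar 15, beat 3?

Beat 3 of bar 15 is beat (15−1)×4 + 3 = 59 overall.
Running totals: Ebadd9 ends at 5, Abadd9 ends at 8, Ebsus4 ends at 13, D ends at 17, Bb6 ends at 23, Eadd9 ends at 28, Bbadd9 ends at 32, Eb7 ends at 39, Bb7 ends at 41, C#add9 ends at 48, Dbm7 ends at 52, A ends at 56, E6 ends at 60.
Beat 59 falls within E6.

E6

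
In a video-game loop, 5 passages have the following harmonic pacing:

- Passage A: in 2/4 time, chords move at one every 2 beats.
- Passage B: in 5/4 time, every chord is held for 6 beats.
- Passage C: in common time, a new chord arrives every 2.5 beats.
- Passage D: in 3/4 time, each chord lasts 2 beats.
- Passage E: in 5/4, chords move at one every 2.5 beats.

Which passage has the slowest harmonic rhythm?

A: 2 beats/bar ÷ 2 beats/chord = 1 chord/bar.
B: 5 beats/bar ÷ 6 beats/chord = 5/6 chords/bar.
C: 4 beats/bar ÷ 2.5 beats/chord = 1.6 chords/bar.
D: 3 beats/bar ÷ 2 beats/chord = 1.5 chords/bar.
E: 5 beats/bar ÷ 2.5 beats/chord = 2 chords/bar.
Slowest is B at 5/6 chords/bar.

Passage B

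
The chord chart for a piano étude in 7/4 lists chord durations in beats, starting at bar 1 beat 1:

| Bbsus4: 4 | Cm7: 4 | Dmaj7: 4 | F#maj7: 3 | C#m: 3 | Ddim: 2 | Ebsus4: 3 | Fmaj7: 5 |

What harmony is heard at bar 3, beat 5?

Beat 5 of bar 3 is beat (3−1)×7 + 5 = 19 overall.
Running totals: Bbsus4 ends at 4, Cm7 ends at 8, Dmaj7 ends at 12, F#maj7 ends at 15, C#m ends at 18, Ddim ends at 20.
Beat 19 falls within Ddim.

Ddim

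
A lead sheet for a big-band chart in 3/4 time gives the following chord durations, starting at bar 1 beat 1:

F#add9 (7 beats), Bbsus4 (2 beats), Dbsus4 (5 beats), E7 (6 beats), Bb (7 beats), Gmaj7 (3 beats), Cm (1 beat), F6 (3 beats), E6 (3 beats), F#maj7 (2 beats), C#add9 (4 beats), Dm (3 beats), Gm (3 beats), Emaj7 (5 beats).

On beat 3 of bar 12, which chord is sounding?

Beat 3 of bar 12 is beat (12−1)×3 + 3 = 36 overall.
Running totals: F#add9 ends at 7, Bbsus4 ends at 9, Dbsus4 ends at 14, E7 ends at 20, Bb ends at 27, Gmaj7 ends at 30, Cm ends at 31, F6 ends at 34, E6 ends at 37.
Beat 36 falls within E6.

E6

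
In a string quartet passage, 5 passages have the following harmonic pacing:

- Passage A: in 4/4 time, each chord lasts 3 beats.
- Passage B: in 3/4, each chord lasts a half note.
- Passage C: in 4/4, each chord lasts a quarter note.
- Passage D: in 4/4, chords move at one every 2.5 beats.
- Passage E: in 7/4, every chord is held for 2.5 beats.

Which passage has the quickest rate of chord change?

Passage C

A: 4 beats/bar ÷ 3 beats/chord = 4/3 chords/bar.
B: 3 beats/bar ÷ 2 beats/chord = 1.5 chords/bar.
C: 4 beats/bar ÷ 1 beat/chord = 4 chords/bar.
D: 4 beats/bar ÷ 2.5 beats/chord = 1.6 chords/bar.
E: 7 beats/bar ÷ 2.5 beats/chord = 2.8 chords/bar.
Fastest is C at 4 chords/bar.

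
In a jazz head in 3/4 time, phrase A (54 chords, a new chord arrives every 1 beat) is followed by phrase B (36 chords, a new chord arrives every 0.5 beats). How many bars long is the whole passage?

24 bars

A: 54 × 1 = 54 beats = 18 bars.
B: 36 × 0.5 = 18 beats = 6 bars.
Total: 18 + 6 = 24 bars.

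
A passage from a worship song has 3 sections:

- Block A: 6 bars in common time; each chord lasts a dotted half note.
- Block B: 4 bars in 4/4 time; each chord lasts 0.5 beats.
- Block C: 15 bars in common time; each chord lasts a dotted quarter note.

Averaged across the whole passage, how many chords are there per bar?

3.2 chords per bar

A: 6 × 4 = 24 beats ÷ 3 = 8 chords.
B: 4 × 4 = 16 beats ÷ 0.5 = 32 chords.
C: 15 × 4 = 60 beats ÷ 1.5 = 40 chords.
Overall: 80 chords over 25 bars → 80/25 = 3.2 chords per bar.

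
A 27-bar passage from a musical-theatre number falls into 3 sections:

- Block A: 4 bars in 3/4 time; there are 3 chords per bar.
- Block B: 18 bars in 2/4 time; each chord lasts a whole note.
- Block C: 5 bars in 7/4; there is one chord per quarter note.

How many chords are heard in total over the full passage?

56 chords

A has 12 beats and chords last 1 each, so 12 chords.
B has 36 beats and chords last 4 each, so 9 chords.
C has 35 beats and chords last 1 each, so 35 chords.
Total: 12 + 9 + 35 = 56.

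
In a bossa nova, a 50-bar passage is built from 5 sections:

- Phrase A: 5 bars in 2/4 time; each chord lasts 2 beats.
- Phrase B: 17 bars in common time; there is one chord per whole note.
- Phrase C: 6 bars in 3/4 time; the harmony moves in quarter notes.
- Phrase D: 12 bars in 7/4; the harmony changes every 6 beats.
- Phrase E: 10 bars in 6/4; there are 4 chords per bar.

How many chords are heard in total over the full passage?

A has 10 beats and chords last 2 each, so 5 chords.
B has 68 beats and chords last 4 each, so 17 chords.
C has 18 beats and chords last 1 each, so 18 chords.
D has 84 beats and chords last 6 each, so 14 chords.
E has 60 beats and chords last 1.5 each, so 40 chords.
Total: 5 + 17 + 18 + 14 + 40 = 94.

94 chords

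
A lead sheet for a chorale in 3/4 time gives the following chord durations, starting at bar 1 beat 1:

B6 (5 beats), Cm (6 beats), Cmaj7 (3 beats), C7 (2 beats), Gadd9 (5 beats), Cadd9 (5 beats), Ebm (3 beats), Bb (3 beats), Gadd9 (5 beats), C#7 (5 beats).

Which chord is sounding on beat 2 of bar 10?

Ebm

Beat 2 of bar 10 is beat (10−1)×3 + 2 = 29 overall.
Running totals: B6 ends at 5, Cm ends at 11, Cmaj7 ends at 14, C7 ends at 16, Gadd9 ends at 21, Cadd9 ends at 26, Ebm ends at 29.
Beat 29 falls within Ebm.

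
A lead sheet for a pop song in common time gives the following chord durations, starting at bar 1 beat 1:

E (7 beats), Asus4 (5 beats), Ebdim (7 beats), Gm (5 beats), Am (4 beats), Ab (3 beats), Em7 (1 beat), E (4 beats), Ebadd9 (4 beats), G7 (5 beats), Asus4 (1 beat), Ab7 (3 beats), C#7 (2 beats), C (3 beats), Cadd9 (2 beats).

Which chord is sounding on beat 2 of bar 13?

C#7

Beat 2 of bar 13 is beat (13−1)×4 + 2 = 50 overall.
Running totals: E ends at 7, Asus4 ends at 12, Ebdim ends at 19, Gm ends at 24, Am ends at 28, Ab ends at 31, Em7 ends at 32, E ends at 36, Ebadd9 ends at 40, G7 ends at 45, Asus4 ends at 46, Ab7 ends at 49, C#7 ends at 51.
Beat 50 falls within C#7.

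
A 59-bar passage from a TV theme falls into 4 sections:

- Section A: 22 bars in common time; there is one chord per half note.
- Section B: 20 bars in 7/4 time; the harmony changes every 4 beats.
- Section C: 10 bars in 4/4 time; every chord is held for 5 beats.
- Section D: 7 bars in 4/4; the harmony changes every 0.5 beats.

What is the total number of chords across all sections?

A: 22 bars × 4 beats = 88 beats; 2 beats/chord → 44 chords.
B: 20 bars × 7 beats = 140 beats; 4 beats/chord → 35 chords.
C: 10 bars × 4 beats = 40 beats; 5 beats/chord → 8 chords.
D: 7 bars × 4 beats = 28 beats; 0.5 beats/chord → 56 chords.
Total: 44 + 35 + 8 + 56 = 143.

143 chords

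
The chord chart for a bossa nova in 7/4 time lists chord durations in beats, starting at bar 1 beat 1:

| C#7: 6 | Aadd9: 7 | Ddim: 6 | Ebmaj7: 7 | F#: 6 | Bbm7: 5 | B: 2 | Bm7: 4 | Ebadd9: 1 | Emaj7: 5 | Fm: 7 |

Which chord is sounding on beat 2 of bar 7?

Beat 2 of bar 7 is beat (7−1)×7 + 2 = 44 overall.
Running totals: C#7 ends at 6, Aadd9 ends at 13, Ddim ends at 19, Ebmaj7 ends at 26, F# ends at 32, Bbm7 ends at 37, B ends at 39, Bm7 ends at 43, Ebadd9 ends at 44.
Beat 44 falls within Ebadd9.

Ebadd9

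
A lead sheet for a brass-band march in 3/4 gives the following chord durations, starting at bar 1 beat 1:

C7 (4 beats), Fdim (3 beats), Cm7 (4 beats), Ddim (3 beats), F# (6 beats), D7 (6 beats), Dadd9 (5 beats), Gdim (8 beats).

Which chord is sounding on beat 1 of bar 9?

Beat 1 of bar 9 is beat (9−1)×3 + 1 = 25 overall.
Running totals: C7 ends at 4, Fdim ends at 7, Cm7 ends at 11, Ddim ends at 14, F# ends at 20, D7 ends at 26.
Beat 25 falls within D7.

D7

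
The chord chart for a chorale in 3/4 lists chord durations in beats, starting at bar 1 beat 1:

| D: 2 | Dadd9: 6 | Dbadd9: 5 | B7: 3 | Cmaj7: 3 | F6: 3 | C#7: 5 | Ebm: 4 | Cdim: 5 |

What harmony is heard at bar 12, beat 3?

Beat 3 of bar 12 is beat (12−1)×3 + 3 = 36 overall.
Running totals: D ends at 2, Dadd9 ends at 8, Dbadd9 ends at 13, B7 ends at 16, Cmaj7 ends at 19, F6 ends at 22, C#7 ends at 27, Ebm ends at 31, Cdim ends at 36.
Beat 36 falls within Cdim.

Cdim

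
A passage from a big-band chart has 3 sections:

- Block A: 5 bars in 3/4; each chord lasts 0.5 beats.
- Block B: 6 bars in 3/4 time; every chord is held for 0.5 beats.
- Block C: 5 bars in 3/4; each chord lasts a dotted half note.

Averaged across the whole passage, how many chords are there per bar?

71/16 chords per bar

A: 5 × 3 = 15 beats ÷ 0.5 = 30 chords.
B: 6 × 3 = 18 beats ÷ 0.5 = 36 chords.
C: 5 × 3 = 15 beats ÷ 3 = 5 chords.
Overall: 71 chords over 16 bars → 71/16 = 71/16 chords per bar.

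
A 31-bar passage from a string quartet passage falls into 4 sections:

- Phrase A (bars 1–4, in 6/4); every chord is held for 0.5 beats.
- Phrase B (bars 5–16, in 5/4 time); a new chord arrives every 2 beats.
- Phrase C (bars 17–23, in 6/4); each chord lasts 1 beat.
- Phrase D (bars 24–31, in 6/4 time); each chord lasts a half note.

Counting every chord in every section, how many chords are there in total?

A: 4 bars × 6 beats = 24 beats; 0.5 beats/chord → 48 chords.
B: 12 bars × 5 beats = 60 beats; 2 beats/chord → 30 chords.
C: 7 bars × 6 beats = 42 beats; 1 beat/chord → 42 chords.
D: 8 bars × 6 beats = 48 beats; 2 beats/chord → 24 chords.
Total: 48 + 30 + 42 + 24 = 144.

144 chords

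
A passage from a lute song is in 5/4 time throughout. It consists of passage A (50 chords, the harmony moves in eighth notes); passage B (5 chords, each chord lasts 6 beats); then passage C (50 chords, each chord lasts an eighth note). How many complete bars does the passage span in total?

16 bars

A: 50 × 0.5 = 25 beats = 5 bars.
B: 5 × 6 = 30 beats = 6 bars.
C: 50 × 0.5 = 25 beats = 5 bars.
Total: 5 + 6 + 5 = 16 bars.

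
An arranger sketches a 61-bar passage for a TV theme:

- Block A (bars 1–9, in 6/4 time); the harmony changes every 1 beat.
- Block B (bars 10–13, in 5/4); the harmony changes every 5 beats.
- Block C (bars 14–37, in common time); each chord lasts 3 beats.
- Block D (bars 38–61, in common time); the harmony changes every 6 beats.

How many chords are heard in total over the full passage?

A: 9·6 = 54 beats, 54/1 = 54 chords.
B: 4·5 = 20 beats, 20/5 = 4 chords.
C: 24·4 = 96 beats, 96/3 = 32 chords.
D: 24·4 = 96 beats, 96/6 = 16 chords.
Total: 54 + 4 + 32 + 16 = 106.

106 chords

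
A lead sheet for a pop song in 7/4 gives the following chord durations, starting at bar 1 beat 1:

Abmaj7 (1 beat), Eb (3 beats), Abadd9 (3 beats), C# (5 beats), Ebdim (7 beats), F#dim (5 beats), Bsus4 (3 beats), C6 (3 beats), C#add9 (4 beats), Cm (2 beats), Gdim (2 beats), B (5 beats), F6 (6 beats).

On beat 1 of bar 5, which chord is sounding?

C6

Beat 1 of bar 5 is beat (5−1)×7 + 1 = 29 overall.
Running totals: Abmaj7 ends at 1, Eb ends at 4, Abadd9 ends at 7, C# ends at 12, Ebdim ends at 19, F#dim ends at 24, Bsus4 ends at 27, C6 ends at 30.
Beat 29 falls within C6.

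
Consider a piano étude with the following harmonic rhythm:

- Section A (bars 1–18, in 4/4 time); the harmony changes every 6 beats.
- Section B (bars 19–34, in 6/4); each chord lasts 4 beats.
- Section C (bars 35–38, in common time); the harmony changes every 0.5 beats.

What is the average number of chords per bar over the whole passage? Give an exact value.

A: 18 bars of 4 beats is 72 beats; at 6 beats each that's 12 chords.
B: 16 bars of 6 beats is 96 beats; at 4 beats each that's 24 chords.
C: 4 bars of 4 beats is 16 beats; at 0.5 beats each that's 32 chords.
Overall: 68 chords over 38 bars → 68/38 = 34/19 chords per bar.

34/19 chords per bar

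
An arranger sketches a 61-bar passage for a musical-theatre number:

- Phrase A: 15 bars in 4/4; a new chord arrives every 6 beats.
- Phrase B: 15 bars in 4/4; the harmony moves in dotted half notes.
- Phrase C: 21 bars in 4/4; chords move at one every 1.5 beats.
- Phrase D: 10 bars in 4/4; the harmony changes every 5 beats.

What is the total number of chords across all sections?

94 chords

A has 60 beats and chords last 6 each, so 10 chords.
B has 60 beats and chords last 3 each, so 20 chords.
C has 84 beats and chords last 1.5 each, so 56 chords.
D has 40 beats and chords last 5 each, so 8 chords.
Total: 10 + 20 + 56 + 8 = 94.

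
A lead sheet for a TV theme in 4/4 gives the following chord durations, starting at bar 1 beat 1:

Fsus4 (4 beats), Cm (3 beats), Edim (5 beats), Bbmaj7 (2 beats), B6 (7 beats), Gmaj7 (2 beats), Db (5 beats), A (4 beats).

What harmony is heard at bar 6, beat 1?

B6

Beat 1 of bar 6 is beat (6−1)×4 + 1 = 21 overall.
Running totals: Fsus4 ends at 4, Cm ends at 7, Edim ends at 12, Bbmaj7 ends at 14, B6 ends at 21.
Beat 21 falls within B6.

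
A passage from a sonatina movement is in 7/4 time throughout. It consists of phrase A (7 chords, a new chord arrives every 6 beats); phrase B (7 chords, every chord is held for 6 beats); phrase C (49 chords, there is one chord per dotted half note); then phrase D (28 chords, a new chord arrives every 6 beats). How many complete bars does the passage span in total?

A: 7 × 6 = 42 beats = 6 bars.
B: 7 × 6 = 42 beats = 6 bars.
C: 49 × 3 = 147 beats = 21 bars.
D: 28 × 6 = 168 beats = 24 bars.
Total: 6 + 6 + 21 + 24 = 57 bars.

57 bars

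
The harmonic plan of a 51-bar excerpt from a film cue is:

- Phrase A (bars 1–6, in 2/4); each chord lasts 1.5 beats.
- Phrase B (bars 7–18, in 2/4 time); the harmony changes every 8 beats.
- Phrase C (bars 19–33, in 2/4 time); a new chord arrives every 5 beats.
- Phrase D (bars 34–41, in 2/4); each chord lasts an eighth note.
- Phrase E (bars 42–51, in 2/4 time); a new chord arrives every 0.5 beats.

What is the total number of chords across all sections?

A: 6 bars × 2 beats = 12 beats; 1.5 beats/chord → 8 chords.
B: 12 bars × 2 beats = 24 beats; 8 beats/chord → 3 chords.
C: 15 bars × 2 beats = 30 beats; 5 beats/chord → 6 chords.
D: 8 bars × 2 beats = 16 beats; 0.5 beats/chord → 32 chords.
E: 10 bars × 2 beats = 20 beats; 0.5 beats/chord → 40 chords.
Total: 8 + 3 + 6 + 32 + 40 = 89.

89 chords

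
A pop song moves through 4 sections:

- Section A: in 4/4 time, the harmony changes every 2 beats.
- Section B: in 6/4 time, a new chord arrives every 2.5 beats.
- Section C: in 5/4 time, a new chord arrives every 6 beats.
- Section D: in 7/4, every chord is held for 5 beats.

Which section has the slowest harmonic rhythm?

Section C

A: 4/2 = 2 chords/bar.
B: 6/2.5 = 2.4 chords/bar.
C: 5/6 = 5/6 chords/bar.
D: 7/5 = 1.4 chords/bar.
Slowest is C at 5/6 chords/bar.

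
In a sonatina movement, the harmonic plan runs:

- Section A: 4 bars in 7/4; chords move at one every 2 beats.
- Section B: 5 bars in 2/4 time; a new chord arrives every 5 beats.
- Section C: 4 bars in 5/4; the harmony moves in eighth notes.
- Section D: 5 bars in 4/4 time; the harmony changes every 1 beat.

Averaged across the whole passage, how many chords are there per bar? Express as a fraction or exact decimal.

38/9 chords per bar

A: 4 × 7 = 28 beats ÷ 2 = 14 chords.
B: 5 × 2 = 10 beats ÷ 5 = 2 chords.
C: 4 × 5 = 20 beats ÷ 0.5 = 40 chords.
D: 5 × 4 = 20 beats ÷ 1 = 20 chords.
Overall: 76 chords over 18 bars → 76/18 = 38/9 chords per bar.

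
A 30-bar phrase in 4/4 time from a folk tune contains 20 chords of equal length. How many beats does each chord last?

6 beats

30 bars × 4 beats/bar = 120 beats total.
120 beats ÷ 20 chords = 6 beats per chord.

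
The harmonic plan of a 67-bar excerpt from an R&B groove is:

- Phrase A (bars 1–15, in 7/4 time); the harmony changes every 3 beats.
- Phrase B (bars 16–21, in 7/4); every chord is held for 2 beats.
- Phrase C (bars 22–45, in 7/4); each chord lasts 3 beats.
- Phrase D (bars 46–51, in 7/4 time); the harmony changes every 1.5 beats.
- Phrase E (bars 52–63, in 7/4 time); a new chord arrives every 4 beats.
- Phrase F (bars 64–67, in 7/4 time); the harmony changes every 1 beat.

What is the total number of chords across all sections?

189 chords

A: 15 bars × 7 beats = 105 beats; 3 beats/chord → 35 chords.
B: 6 bars × 7 beats = 42 beats; 2 beats/chord → 21 chords.
C: 24 bars × 7 beats = 168 beats; 3 beats/chord → 56 chords.
D: 6 bars × 7 beats = 42 beats; 1.5 beats/chord → 28 chords.
E: 12 bars × 7 beats = 84 beats; 4 beats/chord → 21 chords.
F: 4 bars × 7 beats = 28 beats; 1 beat/chord → 28 chords.
Total: 35 + 21 + 56 + 28 + 21 + 28 = 189.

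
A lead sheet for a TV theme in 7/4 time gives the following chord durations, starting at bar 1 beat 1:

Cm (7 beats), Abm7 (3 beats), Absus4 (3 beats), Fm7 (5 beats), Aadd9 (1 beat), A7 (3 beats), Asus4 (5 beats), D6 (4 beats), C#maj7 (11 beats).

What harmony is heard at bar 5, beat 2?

D6

Beat 2 of bar 5 is beat (5−1)×7 + 2 = 30 overall.
Running totals: Cm ends at 7, Abm7 ends at 10, Absus4 ends at 13, Fm7 ends at 18, Aadd9 ends at 19, A7 ends at 22, Asus4 ends at 27, D6 ends at 31.
Beat 30 falls within D6.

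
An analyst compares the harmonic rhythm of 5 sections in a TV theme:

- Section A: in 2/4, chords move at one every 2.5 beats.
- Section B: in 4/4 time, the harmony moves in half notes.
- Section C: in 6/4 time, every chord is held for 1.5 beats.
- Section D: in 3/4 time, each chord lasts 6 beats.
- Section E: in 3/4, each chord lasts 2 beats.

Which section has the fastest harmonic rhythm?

Section C

A: 2/2.5 = 0.8 chords/bar.
B: 4/2 = 2 chords/bar.
C: 6/1.5 = 4 chords/bar.
D: 3/6 = 0.5 chords/bar.
E: 3/2 = 1.5 chords/bar.
Fastest is C at 4 chords/bar.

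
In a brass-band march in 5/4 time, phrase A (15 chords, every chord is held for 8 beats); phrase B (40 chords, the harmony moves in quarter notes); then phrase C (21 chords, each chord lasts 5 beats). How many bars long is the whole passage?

A: 15 × 8 = 120 beats = 24 bars.
B: 40 × 1 = 40 beats = 8 bars.
C: 21 × 5 = 105 beats = 21 bars.
Total: 24 + 8 + 21 = 53 bars.

53 bars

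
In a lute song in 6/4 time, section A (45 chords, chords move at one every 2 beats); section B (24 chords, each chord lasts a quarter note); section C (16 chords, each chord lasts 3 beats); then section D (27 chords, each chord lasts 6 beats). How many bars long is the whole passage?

A: 45 × 2 = 90 beats = 15 bars.
B: 24 × 1 = 24 beats = 4 bars.
C: 16 × 3 = 48 beats = 8 bars.
D: 27 × 6 = 162 beats = 27 bars.
Total: 15 + 4 + 8 + 27 = 54 bars.

54 bars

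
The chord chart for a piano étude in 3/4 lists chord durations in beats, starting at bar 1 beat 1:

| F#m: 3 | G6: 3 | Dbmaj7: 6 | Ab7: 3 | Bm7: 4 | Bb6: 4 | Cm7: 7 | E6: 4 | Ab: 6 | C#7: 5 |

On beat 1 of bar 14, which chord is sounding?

Ab

Beat 1 of bar 14 is beat (14−1)×3 + 1 = 40 overall.
Running totals: F#m ends at 3, G6 ends at 6, Dbmaj7 ends at 12, Ab7 ends at 15, Bm7 ends at 19, Bb6 ends at 23, Cm7 ends at 30, E6 ends at 34, Ab ends at 40.
Beat 40 falls within Ab.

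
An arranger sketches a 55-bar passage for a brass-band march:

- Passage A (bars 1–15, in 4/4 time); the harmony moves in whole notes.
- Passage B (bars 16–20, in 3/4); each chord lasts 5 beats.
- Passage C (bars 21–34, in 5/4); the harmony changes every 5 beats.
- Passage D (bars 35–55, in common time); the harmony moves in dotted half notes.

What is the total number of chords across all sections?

60 chords

A: 15·4 = 60 beats, 60/4 = 15 chords.
B: 5·3 = 15 beats, 15/5 = 3 chords.
C: 14·5 = 70 beats, 70/5 = 14 chords.
D: 21·4 = 84 beats, 84/3 = 28 chords.
Total: 15 + 3 + 14 + 28 = 60.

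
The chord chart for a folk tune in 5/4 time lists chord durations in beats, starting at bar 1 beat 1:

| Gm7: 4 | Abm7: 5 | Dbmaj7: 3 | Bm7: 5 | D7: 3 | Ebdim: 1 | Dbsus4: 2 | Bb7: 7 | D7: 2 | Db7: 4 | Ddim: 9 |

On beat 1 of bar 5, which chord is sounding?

Ebdim

Beat 1 of bar 5 is beat (5−1)×5 + 1 = 21 overall.
Running totals: Gm7 ends at 4, Abm7 ends at 9, Dbmaj7 ends at 12, Bm7 ends at 17, D7 ends at 20, Ebdim ends at 21.
Beat 21 falls within Ebdim.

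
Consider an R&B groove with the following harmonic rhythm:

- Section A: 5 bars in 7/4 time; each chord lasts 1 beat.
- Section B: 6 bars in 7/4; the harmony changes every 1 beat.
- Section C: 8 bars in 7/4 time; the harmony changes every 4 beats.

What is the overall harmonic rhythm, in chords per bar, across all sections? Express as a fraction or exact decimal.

A: 5 × 7 = 35 beats ÷ 1 = 35 chords.
B: 6 × 7 = 42 beats ÷ 1 = 42 chords.
C: 8 × 7 = 56 beats ÷ 4 = 14 chords.
Overall: 91 chords over 19 bars → 91/19 = 91/19 chords per bar.

91/19 chords per bar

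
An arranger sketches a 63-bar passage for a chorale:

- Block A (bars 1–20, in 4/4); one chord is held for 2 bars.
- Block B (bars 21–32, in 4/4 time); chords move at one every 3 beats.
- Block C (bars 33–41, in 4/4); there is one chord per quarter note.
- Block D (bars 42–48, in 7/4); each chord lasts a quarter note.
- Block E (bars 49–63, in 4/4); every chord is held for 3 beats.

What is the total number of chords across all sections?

A: 20·4 = 80 beats, 80/8 = 10 chords.
B: 12·4 = 48 beats, 48/3 = 16 chords.
C: 9·4 = 36 beats, 36/1 = 36 chords.
D: 7·7 = 49 beats, 49/1 = 49 chords.
E: 15·4 = 60 beats, 60/3 = 20 chords.
Total: 10 + 16 + 36 + 49 + 20 = 131.

131 chords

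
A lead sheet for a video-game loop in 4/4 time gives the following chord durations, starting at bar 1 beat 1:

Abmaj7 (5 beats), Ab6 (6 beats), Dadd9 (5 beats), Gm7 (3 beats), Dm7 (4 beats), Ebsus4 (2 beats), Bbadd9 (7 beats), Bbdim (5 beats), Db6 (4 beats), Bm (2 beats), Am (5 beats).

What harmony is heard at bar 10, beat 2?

Beat 2 of bar 10 is beat (10−1)×4 + 2 = 38 overall.
Running totals: Abmaj7 ends at 5, Ab6 ends at 11, Dadd9 ends at 16, Gm7 ends at 19, Dm7 ends at 23, Ebsus4 ends at 25, Bbadd9 ends at 32, Bbdim ends at 37, Db6 ends at 41.
Beat 38 falls within Db6.

Db6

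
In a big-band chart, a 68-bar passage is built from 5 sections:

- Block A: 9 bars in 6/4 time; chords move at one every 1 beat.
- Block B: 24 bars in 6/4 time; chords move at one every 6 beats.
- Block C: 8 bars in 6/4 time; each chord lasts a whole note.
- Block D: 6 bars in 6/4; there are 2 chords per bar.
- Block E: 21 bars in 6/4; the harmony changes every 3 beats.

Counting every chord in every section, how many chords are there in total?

144 chords

A: 9·6 = 54 beats, 54/1 = 54 chords.
B: 24·6 = 144 beats, 144/6 = 24 chords.
C: 8·6 = 48 beats, 48/4 = 12 chords.
D: 6·6 = 36 beats, 36/3 = 12 chords.
E: 21·6 = 126 beats, 126/3 = 42 chords.
Total: 54 + 24 + 12 + 12 + 42 = 144.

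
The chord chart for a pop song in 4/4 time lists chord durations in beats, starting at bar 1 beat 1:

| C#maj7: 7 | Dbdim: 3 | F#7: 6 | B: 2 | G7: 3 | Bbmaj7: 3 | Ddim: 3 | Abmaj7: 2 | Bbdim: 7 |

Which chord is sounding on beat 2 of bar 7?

Ddim

Beat 2 of bar 7 is beat (7−1)×4 + 2 = 26 overall.
Running totals: C#maj7 ends at 7, Dbdim ends at 10, F#7 ends at 16, B ends at 18, G7 ends at 21, Bbmaj7 ends at 24, Ddim ends at 27.
Beat 26 falls within Ddim.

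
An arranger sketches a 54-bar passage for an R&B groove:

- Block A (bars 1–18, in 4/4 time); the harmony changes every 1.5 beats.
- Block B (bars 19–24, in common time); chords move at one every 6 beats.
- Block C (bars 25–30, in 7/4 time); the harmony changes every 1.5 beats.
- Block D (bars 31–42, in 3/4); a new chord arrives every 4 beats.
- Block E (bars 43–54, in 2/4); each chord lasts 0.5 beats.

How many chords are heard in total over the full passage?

137 chords

A: 18 bars × 4 beats = 72 beats; 1.5 beats/chord → 48 chords.
B: 6 bars × 4 beats = 24 beats; 6 beats/chord → 4 chords.
C: 6 bars × 7 beats = 42 beats; 1.5 beats/chord → 28 chords.
D: 12 bars × 3 beats = 36 beats; 4 beats/chord → 9 chords.
E: 12 bars × 2 beats = 24 beats; 0.5 beats/chord → 48 chords.
Total: 48 + 4 + 28 + 9 + 48 = 137.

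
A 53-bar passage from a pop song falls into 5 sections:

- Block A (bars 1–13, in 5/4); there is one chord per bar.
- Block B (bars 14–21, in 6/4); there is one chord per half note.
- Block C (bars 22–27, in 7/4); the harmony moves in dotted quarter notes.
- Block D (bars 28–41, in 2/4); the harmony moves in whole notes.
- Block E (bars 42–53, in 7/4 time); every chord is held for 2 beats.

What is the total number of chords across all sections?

A: 13 bars × 5 beats = 65 beats; 5 beats/chord → 13 chords.
B: 8 bars × 6 beats = 48 beats; 2 beats/chord → 24 chords.
C: 6 bars × 7 beats = 42 beats; 1.5 beats/chord → 28 chords.
D: 14 bars × 2 beats = 28 beats; 4 beats/chord → 7 chords.
E: 12 bars × 7 beats = 84 beats; 2 beats/chord → 42 chords.
Total: 13 + 24 + 28 + 7 + 42 = 114.

114 chords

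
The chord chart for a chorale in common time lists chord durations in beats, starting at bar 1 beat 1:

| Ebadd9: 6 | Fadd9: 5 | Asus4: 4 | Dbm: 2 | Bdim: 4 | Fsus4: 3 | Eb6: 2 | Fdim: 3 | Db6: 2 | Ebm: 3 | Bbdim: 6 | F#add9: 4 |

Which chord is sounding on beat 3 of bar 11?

F#add9

Beat 3 of bar 11 is beat (11−1)×4 + 3 = 43 overall.
Running totals: Ebadd9 ends at 6, Fadd9 ends at 11, Asus4 ends at 15, Dbm ends at 17, Bdim ends at 21, Fsus4 ends at 24, Eb6 ends at 26, Fdim ends at 29, Db6 ends at 31, Ebm ends at 34, Bbdim ends at 40, F#add9 ends at 44.
Beat 43 falls within F#add9.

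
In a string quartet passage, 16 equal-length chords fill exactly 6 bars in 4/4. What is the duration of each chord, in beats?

1.5 beats

6 bars × 4 beats/bar = 24 beats total.
24 beats ÷ 16 chords = 1.5 beats per chord.
(That is a dotted quarter note.)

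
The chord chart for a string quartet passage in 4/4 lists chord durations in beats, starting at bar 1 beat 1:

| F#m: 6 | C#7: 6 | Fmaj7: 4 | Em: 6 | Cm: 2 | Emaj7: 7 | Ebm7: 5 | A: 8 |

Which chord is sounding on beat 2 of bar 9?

Ebm7

Beat 2 of bar 9 is beat (9−1)×4 + 2 = 34 overall.
Running totals: F#m ends at 6, C#7 ends at 12, Fmaj7 ends at 16, Em ends at 22, Cm ends at 24, Emaj7 ends at 31, Ebm7 ends at 36.
Beat 34 falls within Ebm7.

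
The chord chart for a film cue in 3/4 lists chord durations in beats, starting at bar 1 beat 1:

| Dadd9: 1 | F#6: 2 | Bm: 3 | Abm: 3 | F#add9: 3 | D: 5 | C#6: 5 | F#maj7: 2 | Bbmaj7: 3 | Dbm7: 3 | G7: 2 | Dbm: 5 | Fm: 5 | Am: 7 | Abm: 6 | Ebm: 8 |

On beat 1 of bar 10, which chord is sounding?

Dbm7

Beat 1 of bar 10 is beat (10−1)×3 + 1 = 28 overall.
Running totals: Dadd9 ends at 1, F#6 ends at 3, Bm ends at 6, Abm ends at 9, F#add9 ends at 12, D ends at 17, C#6 ends at 22, F#maj7 ends at 24, Bbmaj7 ends at 27, Dbm7 ends at 30.
Beat 28 falls within Dbm7.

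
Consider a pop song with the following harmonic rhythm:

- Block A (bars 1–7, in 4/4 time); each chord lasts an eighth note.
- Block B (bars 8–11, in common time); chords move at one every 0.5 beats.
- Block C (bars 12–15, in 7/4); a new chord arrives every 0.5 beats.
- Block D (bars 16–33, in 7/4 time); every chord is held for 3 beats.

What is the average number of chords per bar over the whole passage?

A: 7 bars of 4 beats is 28 beats; at 0.5 beats each that's 56 chords.
B: 4 bars of 4 beats is 16 beats; at 0.5 beats each that's 32 chords.
C: 4 bars of 7 beats is 28 beats; at 0.5 beats each that's 56 chords.
D: 18 bars of 7 beats is 126 beats; at 3 beats each that's 42 chords.
Overall: 186 chords over 33 bars → 186/33 = 62/11 chords per bar.

62/11 chords per bar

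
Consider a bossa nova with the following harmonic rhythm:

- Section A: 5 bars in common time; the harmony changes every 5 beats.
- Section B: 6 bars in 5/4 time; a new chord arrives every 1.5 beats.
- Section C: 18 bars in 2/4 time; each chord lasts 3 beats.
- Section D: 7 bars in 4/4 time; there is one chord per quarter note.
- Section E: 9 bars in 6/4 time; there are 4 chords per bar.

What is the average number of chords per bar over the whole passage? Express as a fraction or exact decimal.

20/9 chords per bar

A: 5 × 4 = 20 beats ÷ 5 = 4 chords.
B: 6 × 5 = 30 beats ÷ 1.5 = 20 chords.
C: 18 × 2 = 36 beats ÷ 3 = 12 chords.
D: 7 × 4 = 28 beats ÷ 1 = 28 chords.
E: 9 × 6 = 54 beats ÷ 1.5 = 36 chords.
Overall: 100 chords over 45 bars → 100/45 = 20/9 chords per bar.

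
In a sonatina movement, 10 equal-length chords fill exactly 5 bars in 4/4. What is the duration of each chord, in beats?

2 beats

5 bars × 4 beats/bar = 20 beats total.
20 beats ÷ 10 chords = 2 beats per chord.
(That is a half note.)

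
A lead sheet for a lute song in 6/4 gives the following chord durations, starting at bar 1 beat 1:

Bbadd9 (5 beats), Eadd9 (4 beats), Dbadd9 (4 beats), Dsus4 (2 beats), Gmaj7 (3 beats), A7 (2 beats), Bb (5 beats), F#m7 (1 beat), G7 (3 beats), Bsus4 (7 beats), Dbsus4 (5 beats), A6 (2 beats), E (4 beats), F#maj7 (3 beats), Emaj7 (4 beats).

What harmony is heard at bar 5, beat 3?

Beat 3 of bar 5 is beat (5−1)×6 + 3 = 27 overall.
Running totals: Bbadd9 ends at 5, Eadd9 ends at 9, Dbadd9 ends at 13, Dsus4 ends at 15, Gmaj7 ends at 18, A7 ends at 20, Bb ends at 25, F#m7 ends at 26, G7 ends at 29.
Beat 27 falls within G7.

G7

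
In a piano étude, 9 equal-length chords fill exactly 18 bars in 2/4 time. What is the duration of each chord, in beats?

18 bars × 2 beats/bar = 36 beats total.
36 beats ÷ 9 chords = 4 beats per chord.
(That is a whole note.)

4 beats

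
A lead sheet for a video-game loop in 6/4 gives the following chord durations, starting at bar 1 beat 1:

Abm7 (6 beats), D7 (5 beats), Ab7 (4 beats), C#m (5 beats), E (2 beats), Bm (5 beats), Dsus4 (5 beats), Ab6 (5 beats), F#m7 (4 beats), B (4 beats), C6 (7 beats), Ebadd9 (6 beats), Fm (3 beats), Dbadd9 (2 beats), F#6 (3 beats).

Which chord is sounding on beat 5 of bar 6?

Beat 5 of bar 6 is beat (6−1)×6 + 5 = 35 overall.
Running totals: Abm7 ends at 6, D7 ends at 11, Ab7 ends at 15, C#m ends at 20, E ends at 22, Bm ends at 27, Dsus4 ends at 32, Ab6 ends at 37.
Beat 35 falls within Ab6.

Ab6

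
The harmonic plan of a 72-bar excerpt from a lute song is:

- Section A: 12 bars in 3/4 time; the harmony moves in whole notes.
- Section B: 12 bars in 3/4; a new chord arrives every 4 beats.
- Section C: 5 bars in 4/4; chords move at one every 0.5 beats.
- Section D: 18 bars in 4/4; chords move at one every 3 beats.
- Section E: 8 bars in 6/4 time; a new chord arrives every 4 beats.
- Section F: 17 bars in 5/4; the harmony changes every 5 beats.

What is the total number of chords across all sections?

A has 36 beats and chords last 4 each, so 9 chords.
B has 36 beats and chords last 4 each, so 9 chords.
C has 20 beats and chords last 0.5 each, so 40 chords.
D has 72 beats and chords last 3 each, so 24 chords.
E has 48 beats and chords last 4 each, so 12 chords.
F has 85 beats and chords last 5 each, so 17 chords.
Total: 9 + 9 + 40 + 24 + 12 + 17 = 111.

111 chords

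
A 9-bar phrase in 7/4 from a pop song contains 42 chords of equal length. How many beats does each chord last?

1.5 beats

9 bars × 7 beats/bar = 63 beats total.
63 beats ÷ 42 chords = 1.5 beats per chord.
(That is a dotted quarter note.)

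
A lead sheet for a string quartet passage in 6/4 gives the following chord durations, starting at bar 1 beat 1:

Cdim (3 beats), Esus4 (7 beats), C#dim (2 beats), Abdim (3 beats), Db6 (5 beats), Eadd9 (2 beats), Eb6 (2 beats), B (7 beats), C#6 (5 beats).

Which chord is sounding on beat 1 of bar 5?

B

Beat 1 of bar 5 is beat (5−1)×6 + 1 = 25 overall.
Running totals: Cdim ends at 3, Esus4 ends at 10, C#dim ends at 12, Abdim ends at 15, Db6 ends at 20, Eadd9 ends at 22, Eb6 ends at 24, B ends at 31.
Beat 25 falls within B.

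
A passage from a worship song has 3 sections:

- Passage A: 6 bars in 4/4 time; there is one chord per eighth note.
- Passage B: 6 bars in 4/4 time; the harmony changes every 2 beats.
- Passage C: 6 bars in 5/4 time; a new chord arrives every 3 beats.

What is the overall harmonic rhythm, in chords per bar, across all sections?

A: 6 × 4 = 24 beats ÷ 0.5 = 48 chords.
B: 6 × 4 = 24 beats ÷ 2 = 12 chords.
C: 6 × 5 = 30 beats ÷ 3 = 10 chords.
Overall: 70 chords over 18 bars → 70/18 = 35/9 chords per bar.

35/9 chords per bar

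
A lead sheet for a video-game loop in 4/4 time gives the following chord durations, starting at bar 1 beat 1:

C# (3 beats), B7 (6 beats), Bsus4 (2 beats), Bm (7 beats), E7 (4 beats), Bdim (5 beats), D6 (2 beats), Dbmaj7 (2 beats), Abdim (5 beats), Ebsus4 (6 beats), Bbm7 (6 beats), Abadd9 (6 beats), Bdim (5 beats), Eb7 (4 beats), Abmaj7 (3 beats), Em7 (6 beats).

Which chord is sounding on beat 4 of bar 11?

Beat 4 of bar 11 is beat (11−1)×4 + 4 = 44 overall.
Running totals: C# ends at 3, B7 ends at 9, Bsus4 ends at 11, Bm ends at 18, E7 ends at 22, Bdim ends at 27, D6 ends at 29, Dbmaj7 ends at 31, Abdim ends at 36, Ebsus4 ends at 42, Bbm7 ends at 48.
Beat 44 falls within Bbm7.

Bbm7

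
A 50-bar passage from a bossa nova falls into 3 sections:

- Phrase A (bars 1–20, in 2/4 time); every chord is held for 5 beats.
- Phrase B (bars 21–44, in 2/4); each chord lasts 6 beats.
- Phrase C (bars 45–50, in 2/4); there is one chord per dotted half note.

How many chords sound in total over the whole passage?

20 chords

A has 40 beats and chords last 5 each, so 8 chords.
B has 48 beats and chords last 6 each, so 8 chords.
C has 12 beats and chords last 3 each, so 4 chords.
Total: 8 + 8 + 4 = 20.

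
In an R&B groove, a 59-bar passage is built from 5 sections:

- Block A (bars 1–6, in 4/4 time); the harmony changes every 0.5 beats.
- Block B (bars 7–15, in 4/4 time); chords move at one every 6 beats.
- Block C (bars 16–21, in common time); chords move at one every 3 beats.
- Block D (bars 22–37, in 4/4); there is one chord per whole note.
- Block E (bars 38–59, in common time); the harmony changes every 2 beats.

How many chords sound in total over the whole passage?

A has 24 beats and chords last 0.5 each, so 48 chords.
B has 36 beats and chords last 6 each, so 6 chords.
C has 24 beats and chords last 3 each, so 8 chords.
D has 64 beats and chords last 4 each, so 16 chords.
E has 88 beats and chords last 2 each, so 44 chords.
Total: 48 + 6 + 8 + 16 + 44 = 122.

122 chords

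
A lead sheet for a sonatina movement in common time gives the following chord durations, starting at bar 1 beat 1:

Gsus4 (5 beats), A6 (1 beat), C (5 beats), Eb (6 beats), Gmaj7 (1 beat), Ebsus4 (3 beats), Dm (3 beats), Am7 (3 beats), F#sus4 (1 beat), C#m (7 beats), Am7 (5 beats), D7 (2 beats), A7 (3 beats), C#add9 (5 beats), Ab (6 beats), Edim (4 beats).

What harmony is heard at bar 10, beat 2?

Beat 2 of bar 10 is beat (10−1)×4 + 2 = 38 overall.
Running totals: Gsus4 ends at 5, A6 ends at 6, C ends at 11, Eb ends at 17, Gmaj7 ends at 18, Ebsus4 ends at 21, Dm ends at 24, Am7 ends at 27, F#sus4 ends at 28, C#m ends at 35, Am7 ends at 40.
Beat 38 falls within Am7.

Am7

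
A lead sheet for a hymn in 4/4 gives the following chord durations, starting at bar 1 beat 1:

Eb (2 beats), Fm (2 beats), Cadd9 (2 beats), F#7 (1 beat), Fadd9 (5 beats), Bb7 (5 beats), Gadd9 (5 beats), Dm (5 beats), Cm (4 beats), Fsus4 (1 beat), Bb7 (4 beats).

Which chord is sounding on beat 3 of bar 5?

Gadd9

Beat 3 of bar 5 is beat (5−1)×4 + 3 = 19 overall.
Running totals: Eb ends at 2, Fm ends at 4, Cadd9 ends at 6, F#7 ends at 7, Fadd9 ends at 12, Bb7 ends at 17, Gadd9 ends at 22.
Beat 19 falls within Gadd9.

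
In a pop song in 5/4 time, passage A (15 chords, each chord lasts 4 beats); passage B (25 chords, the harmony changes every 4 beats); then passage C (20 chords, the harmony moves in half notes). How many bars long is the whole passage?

A: 15 × 4 = 60 beats = 12 bars.
B: 25 × 4 = 100 beats = 20 bars.
C: 20 × 2 = 40 beats = 8 bars.
Total: 12 + 20 + 8 = 40 bars.

40 bars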